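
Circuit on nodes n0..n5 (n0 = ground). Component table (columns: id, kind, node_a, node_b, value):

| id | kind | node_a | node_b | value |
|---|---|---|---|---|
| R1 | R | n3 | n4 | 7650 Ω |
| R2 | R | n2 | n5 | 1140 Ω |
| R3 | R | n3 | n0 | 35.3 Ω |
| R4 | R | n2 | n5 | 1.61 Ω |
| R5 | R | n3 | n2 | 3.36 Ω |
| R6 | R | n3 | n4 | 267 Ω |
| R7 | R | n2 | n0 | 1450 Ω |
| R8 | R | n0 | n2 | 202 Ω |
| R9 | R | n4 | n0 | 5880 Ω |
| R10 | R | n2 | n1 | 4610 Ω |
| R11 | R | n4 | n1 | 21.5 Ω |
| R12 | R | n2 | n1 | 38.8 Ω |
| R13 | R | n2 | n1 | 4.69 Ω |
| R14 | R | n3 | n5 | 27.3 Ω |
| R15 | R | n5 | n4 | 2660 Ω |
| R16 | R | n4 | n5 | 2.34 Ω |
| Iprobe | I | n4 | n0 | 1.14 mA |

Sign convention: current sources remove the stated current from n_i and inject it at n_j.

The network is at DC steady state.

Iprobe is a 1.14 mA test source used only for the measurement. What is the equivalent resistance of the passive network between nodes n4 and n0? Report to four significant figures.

R_eq = 34.30 Ω

Apply KCL at each of the 5 non-ground nodes and solve the resulting linear system.
Node n1: branches {R10, R11, R12, R13} → V_1 = -0.03610
Node n2: branches {R2, R4, R5, R7, R8, R10, R12, R13} → V_2 = -0.03551
Node n3: branches {R1, R3, R5, R6, R14} → V_3 = -0.03294
Node n4: branches {R1, R6, R9, R11, R15, R16, Iprobe} → V_4 = -0.03911
Node n5: branches {R2, R4, R14, R15, R16} → V_5 = -0.03684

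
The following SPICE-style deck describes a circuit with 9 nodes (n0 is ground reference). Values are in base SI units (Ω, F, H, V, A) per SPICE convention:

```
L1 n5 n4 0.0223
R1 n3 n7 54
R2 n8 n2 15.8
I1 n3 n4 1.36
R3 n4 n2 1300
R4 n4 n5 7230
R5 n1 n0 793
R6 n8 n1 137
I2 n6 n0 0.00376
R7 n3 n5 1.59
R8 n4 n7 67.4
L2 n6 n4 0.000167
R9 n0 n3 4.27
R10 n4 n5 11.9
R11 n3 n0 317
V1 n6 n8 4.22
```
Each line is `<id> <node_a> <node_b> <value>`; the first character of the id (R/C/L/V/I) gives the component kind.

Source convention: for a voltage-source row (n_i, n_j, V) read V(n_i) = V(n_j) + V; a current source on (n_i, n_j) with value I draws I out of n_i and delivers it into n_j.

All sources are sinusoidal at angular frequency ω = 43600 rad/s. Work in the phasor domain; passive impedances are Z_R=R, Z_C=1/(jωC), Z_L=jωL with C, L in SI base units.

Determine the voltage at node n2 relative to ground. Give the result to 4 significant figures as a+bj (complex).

Element admittances at ω=43600 rad/s:
  Y(L1) = 0.000-0.001029j S between n5,n4
  Y(R1) = 0.01852+0.000j S between n3,n7
  Y(R2) = 0.06329+0.000j S between n8,n2
  I1: injects 1.36 A into n4 (from n3)
  Y(R3) = 0.0007692+0.000j S between n4,n2
  Y(R4) = 0.0001383+0.000j S between n4,n5
  Y(R5) = 0.001261+0.000j S between n1,n0
  Y(R6) = 0.007299+0.000j S between n8,n1
  I2: injects 0.00376 A into n0 (from n6)
  Y(R7) = 0.6289+0.000j S between n3,n5
  Y(R8) = 0.01484+0.000j S between n4,n7
  Y(L2) = 0.000-0.1373j S between n6,n4
  Y(R9) = 0.2342+0.000j S between n0,n3
  Y(R10) = 0.08403+0.000j S between n4,n5
  Y(R11) = 0.003155+0.000j S between n3,n0
  V1: constraint V(n6)−V(n8) = 4.22
Assemble and solve the 9×9 MNA system:
  V(n1)=10.23+0.05031j  V(n2)=12.05+0.06018j  V(n3)=-0.07019-0.0002673j  V(n4)=16.22+0.1569j  V(n5)=1.852-0.002427j  V(n6)=16.22+0.05900j  V(n7)=7.174+0.06966j  V(n8)=12.00+0.05900j
  i(V1)=0.009692-1.100e-05j

12.05+0.06018j V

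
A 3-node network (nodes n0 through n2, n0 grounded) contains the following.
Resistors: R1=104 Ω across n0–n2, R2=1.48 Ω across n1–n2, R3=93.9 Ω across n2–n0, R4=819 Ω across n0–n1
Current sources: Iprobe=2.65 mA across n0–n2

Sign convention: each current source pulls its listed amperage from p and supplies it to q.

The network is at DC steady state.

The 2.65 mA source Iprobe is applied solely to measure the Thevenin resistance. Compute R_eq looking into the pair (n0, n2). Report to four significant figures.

R_eq = 46.55 Ω

Element admittances at DC:
  Y(R1) = 0.009615 S between n0,n2
  Y(R2) = 0.6757 S between n1,n2
  Y(R3) = 0.01065 S between n2,n0
  Y(R4) = 0.001221 S between n0,n1
  Iprobe: injects 0.00265 A into n2 (from n0)
Assemble and solve the 2×2 MNA system:
  V(n1)=0.1231  V(n2)=0.1233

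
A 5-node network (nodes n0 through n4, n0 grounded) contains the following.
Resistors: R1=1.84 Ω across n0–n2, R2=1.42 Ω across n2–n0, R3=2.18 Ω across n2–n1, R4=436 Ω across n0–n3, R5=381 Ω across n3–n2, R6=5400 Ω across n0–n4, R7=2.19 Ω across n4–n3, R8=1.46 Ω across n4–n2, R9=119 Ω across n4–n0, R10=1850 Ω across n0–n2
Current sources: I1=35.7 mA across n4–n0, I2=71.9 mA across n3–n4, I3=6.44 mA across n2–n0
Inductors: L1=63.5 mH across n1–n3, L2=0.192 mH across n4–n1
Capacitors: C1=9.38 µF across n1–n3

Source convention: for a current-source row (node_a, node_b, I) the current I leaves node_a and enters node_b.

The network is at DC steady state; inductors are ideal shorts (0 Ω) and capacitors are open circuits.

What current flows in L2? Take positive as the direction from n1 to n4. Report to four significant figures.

Apply KCL at each of the 4 non-ground nodes and solve the resulting linear system.
Node n1: branches {R3, L1, L2, C1} → V_1 = -0.06374
Node n2: branches {R1, R2, R3, R5, R8, R10, I3} → V_2 = -0.03320
Node n3: branches {R4, R5, R7, L1, I2, C1} → V_3 = -0.06374
Node n4: branches {I1, R6, R7, R8, I2, R9, L2} → V_4 = -0.06374
Source currents: i(L1)=0.07167, i(L2)=0.05766

-0.05766 A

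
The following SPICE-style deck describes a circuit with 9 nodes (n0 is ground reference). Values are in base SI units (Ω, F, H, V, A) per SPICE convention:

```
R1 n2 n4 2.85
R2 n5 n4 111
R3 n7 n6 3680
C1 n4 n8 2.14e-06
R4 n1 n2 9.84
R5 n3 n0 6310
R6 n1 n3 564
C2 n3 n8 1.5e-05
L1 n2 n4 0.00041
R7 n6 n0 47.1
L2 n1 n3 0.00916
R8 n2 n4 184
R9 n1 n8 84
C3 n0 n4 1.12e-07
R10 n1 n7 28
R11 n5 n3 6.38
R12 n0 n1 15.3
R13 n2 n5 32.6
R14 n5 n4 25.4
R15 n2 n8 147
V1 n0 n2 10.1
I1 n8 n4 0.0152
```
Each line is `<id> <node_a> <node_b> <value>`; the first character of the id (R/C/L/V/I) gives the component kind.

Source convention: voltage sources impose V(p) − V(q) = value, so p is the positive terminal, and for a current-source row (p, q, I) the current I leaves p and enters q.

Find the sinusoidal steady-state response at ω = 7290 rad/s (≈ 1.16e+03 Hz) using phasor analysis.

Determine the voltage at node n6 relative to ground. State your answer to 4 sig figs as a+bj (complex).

Element admittances at ω=7290 rad/s:
  Y(R1) = 0.3509+0.000j S between n2,n4
  Y(R2) = 0.009009+0.000j S between n5,n4
  Y(R3) = 0.0002717+0.000j S between n7,n6
  Y(C1) = 0.000+0.01560j S between n4,n8
  Y(R4) = 0.1016+0.000j S between n1,n2
  Y(R5) = 0.0001585+0.000j S between n3,n0
  Y(R6) = 0.001773+0.000j S between n1,n3
  Y(C2) = 0.000+0.1094j S between n3,n8
  Y(L1) = 0.000-0.3346j S between n2,n4
  Y(R7) = 0.02123+0.000j S between n6,n0
  Y(L2) = 0.000-0.01498j S between n1,n3
  Y(R8) = 0.005435+0.000j S between n2,n4
  Y(R9) = 0.01190+0.000j S between n1,n8
  Y(C3) = 0.000+0.0008165j S between n0,n4
  Y(R10) = 0.03571+0.000j S between n1,n7
  Y(R11) = 0.1567+0.000j S between n5,n3
  Y(R12) = 0.06536+0.000j S between n0,n1
  Y(R13) = 0.03067+0.000j S between n2,n5
  Y(R14) = 0.03937+0.000j S between n5,n4
  Y(R15) = 0.006803+0.000j S between n2,n8
  V1: constraint V(n0)−V(n2) = 10.1
  I1: injects 0.0152 A into n4 (from n8)
Assemble and solve the 9×9 MNA system:
  V(n1)=-6.465+0.2033j  V(n2)=-10.10+0.000j  V(n3)=-9.577-0.6779j  V(n4)=-10.03+0.04701j  V(n5)=-9.738-0.4410j  V(n6)=-0.08109+0.002550j  V(n7)=-6.417+0.2018j  V(n8)=-9.506-0.7230j
  i(V1)=-0.4258+0.005049j

-0.08109+0.002550j V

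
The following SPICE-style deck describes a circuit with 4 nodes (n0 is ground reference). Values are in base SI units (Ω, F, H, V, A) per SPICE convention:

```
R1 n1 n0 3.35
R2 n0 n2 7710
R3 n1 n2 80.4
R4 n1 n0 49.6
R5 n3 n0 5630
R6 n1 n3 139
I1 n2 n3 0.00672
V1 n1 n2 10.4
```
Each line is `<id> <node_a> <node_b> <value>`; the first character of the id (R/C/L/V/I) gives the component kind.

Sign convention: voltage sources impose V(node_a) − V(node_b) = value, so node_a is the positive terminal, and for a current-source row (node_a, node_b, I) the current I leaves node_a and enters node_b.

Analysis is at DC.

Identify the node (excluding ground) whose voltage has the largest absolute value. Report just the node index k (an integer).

2

MNA unknowns: 3 node voltages V₁..V_3 plus 1 source current (V1)
R1: Y=0.2985 on G[1,0]
R2: Y=0.0001297 on G[0,2]
R3: Y=0.01244 on G[1,2]
R4: Y=0.02016 on G[1,0]
R5: Y=0.0001776 on G[3,0]
R6: Y=0.007194 on G[1,3]
I1: z[2]−=0.00672, z[3]+=0.00672
V1: row V1−V2=10.4, i_V1 at 1,2
solve → V1=0.003721, V2=-10.40, V3=0.9152
aux → i_V1=-0.1240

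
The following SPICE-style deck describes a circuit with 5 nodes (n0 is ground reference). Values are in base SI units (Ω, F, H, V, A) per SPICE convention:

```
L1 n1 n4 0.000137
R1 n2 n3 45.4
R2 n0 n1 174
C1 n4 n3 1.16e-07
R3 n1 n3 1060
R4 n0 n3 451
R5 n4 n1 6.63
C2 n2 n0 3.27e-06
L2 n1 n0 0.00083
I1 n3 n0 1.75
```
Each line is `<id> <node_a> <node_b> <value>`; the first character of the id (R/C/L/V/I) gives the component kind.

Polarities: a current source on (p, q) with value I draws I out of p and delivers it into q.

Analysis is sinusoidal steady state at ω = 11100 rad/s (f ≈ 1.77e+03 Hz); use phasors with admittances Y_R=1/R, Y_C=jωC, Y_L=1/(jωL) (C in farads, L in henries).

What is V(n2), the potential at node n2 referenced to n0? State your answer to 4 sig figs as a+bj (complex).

-0.9997+40.83j V

Element admittances at ω=11100 rad/s:
  Y(L1) = 0.000-0.6576j S between n1,n4
  Y(R1) = 0.02203+0.000j S between n2,n3
  Y(R2) = 0.005747+0.000j S between n0,n1
  Y(C1) = 0.000+0.001288j S between n4,n3
  Y(R3) = 0.0009434+0.000j S between n1,n3
  Y(R4) = 0.002217+0.000j S between n0,n3
  Y(R5) = 0.1508+0.000j S between n4,n1
  Y(C2) = 0.000+0.03630j S between n2,n0
  Y(L2) = 0.000-0.1085j S between n1,n0
  I1: injects 1.75 A into n0 (from n3)
Assemble and solve the 4×4 MNA system:
  V(n1)=0.4079-1.098j  V(n2)=-0.9997+40.83j  V(n3)=-68.27+39.18j  V(n4)=0.5186-1.202j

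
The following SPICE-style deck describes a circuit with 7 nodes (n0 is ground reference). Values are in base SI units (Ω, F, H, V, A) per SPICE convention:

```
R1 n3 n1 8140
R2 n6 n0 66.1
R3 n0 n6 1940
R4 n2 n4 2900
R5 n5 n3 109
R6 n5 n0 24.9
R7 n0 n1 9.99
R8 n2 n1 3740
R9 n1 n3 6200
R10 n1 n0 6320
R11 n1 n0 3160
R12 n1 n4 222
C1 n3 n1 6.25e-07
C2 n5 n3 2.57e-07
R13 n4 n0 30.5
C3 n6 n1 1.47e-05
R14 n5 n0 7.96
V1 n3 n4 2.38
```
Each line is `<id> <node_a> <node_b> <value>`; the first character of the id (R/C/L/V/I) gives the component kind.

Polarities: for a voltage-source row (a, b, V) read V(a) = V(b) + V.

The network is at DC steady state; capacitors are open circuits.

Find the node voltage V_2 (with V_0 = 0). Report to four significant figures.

-0.2668 V

Element admittances at DC:
  Y(R1) = 0.0001229 S between n3,n1
  Y(R2) = 0.01513 S between n6,n0
  Y(R3) = 0.0005155 S between n0,n6
  Y(R4) = 0.0003448 S between n2,n4
  Y(R5) = 0.009174 S between n5,n3
  Y(R6) = 0.04016 S between n5,n0
  Y(R7) = 0.1001 S between n0,n1
  Y(R8) = 0.0002674 S between n2,n1
  Y(R9) = 0.0001613 S between n1,n3
  Y(R10) = 0.0001582 S between n1,n0
  Y(R11) = 0.0003165 S between n1,n0
  Y(R12) = 0.004505 S between n1,n4
  Y(C1) = 0.000 S between n3,n1
  Y(C2) = 0.000 S between n5,n3
  Y(R13) = 0.03279 S between n4,n0
  Y(C3) = 0.000 S between n6,n1
  Y(R14) = 0.1256 S between n5,n0
  V1: constraint V(n3)−V(n4) = 2.38
Assemble and solve the 7×7 MNA system:
  V(n1)=-0.01521  V(n2)=-0.2668  V(n3)=1.918  V(n4)=-0.4619  V(n5)=0.1006  V(n6)=0.000
  i(V1)=-0.01722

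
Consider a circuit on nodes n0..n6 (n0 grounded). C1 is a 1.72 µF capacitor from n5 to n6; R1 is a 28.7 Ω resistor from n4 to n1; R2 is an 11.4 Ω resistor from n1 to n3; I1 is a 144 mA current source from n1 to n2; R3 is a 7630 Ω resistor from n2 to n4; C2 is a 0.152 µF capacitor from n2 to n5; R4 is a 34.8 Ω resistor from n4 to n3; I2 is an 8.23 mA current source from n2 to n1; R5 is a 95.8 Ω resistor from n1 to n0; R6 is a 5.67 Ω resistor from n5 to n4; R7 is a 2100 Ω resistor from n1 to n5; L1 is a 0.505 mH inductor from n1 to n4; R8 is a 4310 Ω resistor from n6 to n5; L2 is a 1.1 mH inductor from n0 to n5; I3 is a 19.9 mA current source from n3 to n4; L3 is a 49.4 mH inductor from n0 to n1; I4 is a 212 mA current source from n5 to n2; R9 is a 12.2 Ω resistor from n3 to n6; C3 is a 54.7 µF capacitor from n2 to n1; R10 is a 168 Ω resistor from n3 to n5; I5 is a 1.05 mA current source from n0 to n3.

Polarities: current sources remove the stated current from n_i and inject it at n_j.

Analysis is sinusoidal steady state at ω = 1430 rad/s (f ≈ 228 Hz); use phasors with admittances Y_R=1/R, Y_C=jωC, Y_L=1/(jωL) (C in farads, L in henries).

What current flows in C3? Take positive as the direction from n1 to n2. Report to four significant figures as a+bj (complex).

MNA unknowns: 6 node voltages V₁..V_6
C1: Y=0.000+0.002460j on G[5,6]
R1: Y=0.03484+0.000j on G[4,1]
R2: Y=0.08772+0.000j on G[1,3]
I1: z[1]−=0.144, z[2]+=0.144
R3: Y=0.0001311+0.000j on G[2,4]
C2: Y=0.000+0.0002174j on G[2,5]
R4: Y=0.02874+0.000j on G[4,3]
I2: z[2]−=0.00823, z[1]+=0.00823
R5: Y=0.01044+0.000j on G[1,0]
R6: Y=0.1764+0.000j on G[5,4]
R7: Y=0.0004762+0.000j on G[1,5]
L1: Y=0.000-1.385j on G[1,4]
R8: Y=0.0002320+0.000j on G[6,5]
L2: Y=0.000-0.6357j on G[0,5]
I3: z[3]−=0.0199, z[4]+=0.0199
L3: Y=0.000-0.01416j on G[0,1]
I4: z[5]−=0.212, z[2]+=0.212
R9: Y=0.08197+0.000j on G[3,6]
C3: Y=0.000+0.07822j on G[2,1]
R10: Y=0.005952+0.000j on G[3,5]
I5: z[0]−=0.00105, z[3]+=0.00105
solve → V1=1.069+0.1670j, V2=1.074-4.267j, V3=0.8635+0.1095j, V4=1.072+0.03764j, V5=-0.02107-0.01963j, V6=0.8641+0.08269j

-0.3468-0.0003263j A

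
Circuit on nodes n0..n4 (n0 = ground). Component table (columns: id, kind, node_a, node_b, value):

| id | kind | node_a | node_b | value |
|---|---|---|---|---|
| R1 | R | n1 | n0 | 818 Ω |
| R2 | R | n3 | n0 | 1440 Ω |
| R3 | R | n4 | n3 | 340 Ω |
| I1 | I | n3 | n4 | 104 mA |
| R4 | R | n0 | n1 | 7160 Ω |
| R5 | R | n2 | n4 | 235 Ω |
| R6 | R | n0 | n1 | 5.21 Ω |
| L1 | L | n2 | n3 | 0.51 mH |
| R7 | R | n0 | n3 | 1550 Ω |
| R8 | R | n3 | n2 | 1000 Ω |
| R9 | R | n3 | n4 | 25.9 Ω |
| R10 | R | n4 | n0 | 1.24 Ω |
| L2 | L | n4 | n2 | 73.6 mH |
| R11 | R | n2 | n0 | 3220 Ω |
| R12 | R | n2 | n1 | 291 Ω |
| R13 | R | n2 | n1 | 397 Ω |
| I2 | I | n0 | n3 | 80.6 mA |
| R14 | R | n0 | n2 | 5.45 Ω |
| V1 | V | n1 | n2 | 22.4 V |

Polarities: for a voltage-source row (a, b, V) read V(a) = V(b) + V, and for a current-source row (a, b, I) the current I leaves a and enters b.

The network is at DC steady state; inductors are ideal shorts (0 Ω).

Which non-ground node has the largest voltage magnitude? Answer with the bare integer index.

1

MNA unknowns: 4 node voltages V₁..V_4 plus 3 source currents (L1, L2, V1)
R1: Y=0.001222 on G[1,0]
R2: Y=0.0006944 on G[3,0]
R3: Y=0.002941 on G[4,3]
I1: z[3]−=0.104, z[4]+=0.104
R4: Y=0.0001397 on G[0,1]
R5: Y=0.004255 on G[2,4]
R6: Y=0.1919 on G[0,1]
L1: row V2−V3=0, i_L1 at 2,3
R7: Y=0.0006452 on G[0,3]
R8: Y=0.001000 on G[3,2]
R9: Y=0.03861 on G[3,4]
R10: Y=0.8065 on G[4,0]
L2: row V4−V2=0, i_L2 at 4,2
R11: Y=0.0003106 on G[2,0]
R12: Y=0.003436 on G[2,1]
R13: Y=0.002519 on G[2,1]
I2: z[0]−=0.0806, z[3]+=0.0806
R14: Y=0.1835 on G[0,2]
V1: row V1−V2=22.4, i_V1 at 1,2
solve → V1=18.81, V2=-3.586, V3=-3.586, V4=-3.586
aux → i_L1=0.01860, i_L2=2.996, i_V1=-3.770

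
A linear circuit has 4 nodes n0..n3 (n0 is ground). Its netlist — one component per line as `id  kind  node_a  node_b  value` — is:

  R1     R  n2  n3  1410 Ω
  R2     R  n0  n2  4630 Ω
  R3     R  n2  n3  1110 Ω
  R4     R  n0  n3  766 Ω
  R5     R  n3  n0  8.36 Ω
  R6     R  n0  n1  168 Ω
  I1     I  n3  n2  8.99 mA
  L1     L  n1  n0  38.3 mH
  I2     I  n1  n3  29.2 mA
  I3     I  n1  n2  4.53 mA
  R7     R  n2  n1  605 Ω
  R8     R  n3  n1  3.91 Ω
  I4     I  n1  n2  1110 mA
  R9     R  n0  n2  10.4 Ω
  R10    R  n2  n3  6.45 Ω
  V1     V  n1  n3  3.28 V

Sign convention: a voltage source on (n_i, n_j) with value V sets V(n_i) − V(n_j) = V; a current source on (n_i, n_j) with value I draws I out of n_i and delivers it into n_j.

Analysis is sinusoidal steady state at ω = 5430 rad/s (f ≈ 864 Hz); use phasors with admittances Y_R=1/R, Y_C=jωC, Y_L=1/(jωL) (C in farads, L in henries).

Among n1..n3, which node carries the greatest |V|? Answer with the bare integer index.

MNA unknowns: 3 node voltages V₁..V_3 plus 1 source current (V1)
R1: Y=0.0007092+0.000j on G[2,3]
R2: Y=0.0002160+0.000j on G[0,2]
R3: Y=0.0009009+0.000j on G[2,3]
R4: Y=0.001305+0.000j on G[0,3]
R5: Y=0.1196+0.000j on G[3,0]
R6: Y=0.005952+0.000j on G[0,1]
I1: z[3]−=0.00899, z[2]+=0.00899
L1: Y=0.000-0.004808j on G[1,0]
I2: z[1]−=0.0292, z[3]+=0.0292
I3: z[1]−=0.00453, z[2]+=0.00453
R7: Y=0.001653+0.000j on G[2,1]
R8: Y=0.2558+0.000j on G[3,1]
I4: z[1]−=1.11, z[2]+=1.11
R9: Y=0.09615+0.000j on G[0,2]
R10: Y=0.1550+0.000j on G[2,3]
V1: row V1−V3=3.28, i_V1 at 1,3
solve → V1=0.8877+0.02285j, V2=2.946+0.01420j, V3=-2.392+0.02285j
aux → i_V1=-1.985+0.004118j

2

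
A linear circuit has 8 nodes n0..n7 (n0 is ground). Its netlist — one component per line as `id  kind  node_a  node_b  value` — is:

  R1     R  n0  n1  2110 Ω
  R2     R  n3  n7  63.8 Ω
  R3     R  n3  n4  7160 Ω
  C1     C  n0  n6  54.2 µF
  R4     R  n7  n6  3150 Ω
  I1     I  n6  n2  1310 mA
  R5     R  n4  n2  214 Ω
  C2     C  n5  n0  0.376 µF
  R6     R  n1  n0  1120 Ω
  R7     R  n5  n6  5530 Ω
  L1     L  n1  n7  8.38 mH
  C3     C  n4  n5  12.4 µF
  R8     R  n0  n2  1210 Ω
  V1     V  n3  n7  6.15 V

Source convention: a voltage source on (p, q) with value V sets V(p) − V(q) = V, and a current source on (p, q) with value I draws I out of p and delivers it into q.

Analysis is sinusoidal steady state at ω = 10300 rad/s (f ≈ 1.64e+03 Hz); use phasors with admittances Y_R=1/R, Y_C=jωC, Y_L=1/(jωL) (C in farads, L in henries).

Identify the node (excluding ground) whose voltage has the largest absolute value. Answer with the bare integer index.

2

Apply KCL at each of the 7 non-ground nodes and solve the resulting linear system.
Node n1: branches {R1, R6, L1} → V_1 = 4.549-20.92j
Node n2: branches {I1, R5, R8} → V_2 = 301.0-235.1j
Node n3: branches {R2, R3, V1} → V_3 = 13.17-20.38j
Node n4: branches {R3, R5, C3} → V_4 = 73.87-276.7j
Node n5: branches {C2, R7, C3} → V_5 = 72.06-268.5j
Node n6: branches {C1, R4, I1, R7} → V_6 = -0.1006+2.319j
Node n7: branches {R2, R4, L1, V1} → V_7 = 7.017-20.38j
Source currents: i(V1)=-0.08792-0.03580j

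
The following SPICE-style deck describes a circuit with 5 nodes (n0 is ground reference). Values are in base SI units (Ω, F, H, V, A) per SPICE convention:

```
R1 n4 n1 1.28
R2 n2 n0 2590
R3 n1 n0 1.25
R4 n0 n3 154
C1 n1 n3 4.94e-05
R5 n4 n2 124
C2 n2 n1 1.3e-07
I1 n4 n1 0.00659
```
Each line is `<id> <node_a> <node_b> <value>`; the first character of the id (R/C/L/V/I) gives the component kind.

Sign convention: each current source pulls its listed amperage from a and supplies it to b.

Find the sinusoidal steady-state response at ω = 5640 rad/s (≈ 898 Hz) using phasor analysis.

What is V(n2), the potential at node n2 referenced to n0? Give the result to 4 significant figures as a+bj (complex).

-0.007981+0.0006993j V

MNA unknowns: 4 node voltages V₁..V_4
R1: Y=0.7812+0.000j on G[4,1]
R2: Y=0.0003861+0.000j on G[2,0]
R3: Y=0.8000+0.000j on G[1,0]
R4: Y=0.006494+0.000j on G[0,3]
C1: Y=0.000+0.2786j on G[1,3]
R5: Y=0.008065+0.000j on G[4,2]
C2: Y=0.000+0.0007332j on G[2,1]
I1: z[4]−=0.00659, z[1]+=0.00659
solve → V1=3.821e-06-3.355e-07j, V2=-0.007981+0.0006993j, V3=3.827e-06-2.463e-07j, V4=-0.008427+6.813e-06j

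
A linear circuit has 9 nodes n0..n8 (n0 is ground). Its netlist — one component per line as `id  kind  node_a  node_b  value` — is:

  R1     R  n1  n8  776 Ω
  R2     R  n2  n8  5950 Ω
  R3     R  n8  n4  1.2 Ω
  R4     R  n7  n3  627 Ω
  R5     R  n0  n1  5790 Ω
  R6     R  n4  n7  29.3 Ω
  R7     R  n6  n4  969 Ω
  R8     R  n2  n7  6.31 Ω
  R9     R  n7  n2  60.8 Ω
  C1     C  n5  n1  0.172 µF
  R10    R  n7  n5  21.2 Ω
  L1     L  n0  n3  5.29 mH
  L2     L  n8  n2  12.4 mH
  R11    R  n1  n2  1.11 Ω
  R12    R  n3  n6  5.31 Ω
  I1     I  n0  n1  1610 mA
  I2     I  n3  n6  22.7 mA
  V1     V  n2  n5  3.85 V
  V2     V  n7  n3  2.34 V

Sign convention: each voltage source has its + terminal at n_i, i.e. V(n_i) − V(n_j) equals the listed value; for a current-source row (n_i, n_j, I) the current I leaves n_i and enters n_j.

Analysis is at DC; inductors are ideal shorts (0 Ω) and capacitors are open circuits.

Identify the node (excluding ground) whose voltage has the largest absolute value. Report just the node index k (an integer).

MNA unknowns: 8 node voltages V₁..V_8 plus 4 source currents (L1, L2, V1, V2)
R1: Y=0.001289 on G[1,8]
R2: Y=0.0001681 on G[2,8]
R3: Y=0.8333 on G[8,4]
R4: Y=0.001595 on G[7,3]
R5: Y=0.0001727 on G[0,1]
R6: Y=0.03413 on G[4,7]
R7: Y=0.001032 on G[6,4]
R8: Y=0.1585 on G[2,7]
R9: Y=0.01645 on G[7,2]
C1: Y=0.000 on G[5,1]
R10: Y=0.04717 on G[7,5]
L1: row V0−V3=0, i_L1 at 0,3
L2: row V8−V2=0, i_L2 at 8,2
R11: Y=0.9009 on G[1,2]
R12: Y=0.1883 on G[3,6]
I1: z[0]−=1.61, z[1]+=1.61
I2: z[3]−=0.0227, z[6]+=0.0227
V1: row V2−V5=3.85, i_V1 at 2,5
V2: row V7−V3=2.34, i_V2 at 7,3
solve → V1=11.11, V2=9.327, V3=0.000, V4=9.042, V5=5.477, V6=0.1692, V7=2.340, V8=9.327
aux → i_L1=-1.608, i_L2=-0.2356, i_V1=0.1480, i_V2=1.595

1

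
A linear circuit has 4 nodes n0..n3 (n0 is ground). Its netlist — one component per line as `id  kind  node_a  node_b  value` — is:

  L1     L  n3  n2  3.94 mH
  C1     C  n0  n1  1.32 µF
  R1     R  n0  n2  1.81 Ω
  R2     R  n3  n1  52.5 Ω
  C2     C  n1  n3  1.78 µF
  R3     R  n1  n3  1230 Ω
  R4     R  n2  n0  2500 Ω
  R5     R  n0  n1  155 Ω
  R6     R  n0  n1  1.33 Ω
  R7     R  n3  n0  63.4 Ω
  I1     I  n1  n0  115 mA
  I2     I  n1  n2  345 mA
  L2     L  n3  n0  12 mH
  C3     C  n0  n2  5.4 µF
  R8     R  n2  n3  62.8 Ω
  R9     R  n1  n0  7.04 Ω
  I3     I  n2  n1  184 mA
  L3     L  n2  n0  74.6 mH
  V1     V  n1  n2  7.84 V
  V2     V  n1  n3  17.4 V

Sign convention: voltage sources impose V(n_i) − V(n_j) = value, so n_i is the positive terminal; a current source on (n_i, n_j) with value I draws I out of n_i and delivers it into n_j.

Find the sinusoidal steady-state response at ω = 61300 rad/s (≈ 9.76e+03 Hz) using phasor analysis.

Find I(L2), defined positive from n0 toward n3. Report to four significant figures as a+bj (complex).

-0.001128-0.01918j A

MNA unknowns: 3 node voltages V₁..V_3 plus 2 source currents (V1, V2)
L1: Y=0.000-0.004140j on G[3,2]
C1: Y=0.000+0.08092j on G[0,1]
R1: Y=0.5525+0.000j on G[0,2]
R2: Y=0.01905+0.000j on G[3,1]
C2: Y=0.000+0.1091j on G[1,3]
R3: Y=0.0008130+0.000j on G[1,3]
R4: Y=0.0004000+0.000j on G[2,0]
R5: Y=0.006452+0.000j on G[0,1]
R6: Y=0.7519+0.000j on G[0,1]
R7: Y=0.01577+0.000j on G[3,0]
I1: z[1]−=0.115, z[0]+=0.115
I2: z[1]−=0.345, z[2]+=0.345
L2: Y=0.000-0.001359j on G[3,0]
C3: Y=0.000+0.3310j on G[0,2]
R8: Y=0.01592+0.000j on G[2,3]
R9: Y=0.1420+0.000j on G[1,0]
I3: z[2]−=0.184, z[1]+=0.184
L3: Y=0.000-0.0002187j on G[2,0]
V1: row V1−V2=7.84, i_V1 at 1,2
V2: row V1−V3=17.4, i_V2 at 1,3
solve → V1=3.291+0.8300j, V2=-4.549+0.8300j, V3=-14.11+0.8300j
aux → i_V1=-2.798-1.085j, i_V2=-0.7192-1.827j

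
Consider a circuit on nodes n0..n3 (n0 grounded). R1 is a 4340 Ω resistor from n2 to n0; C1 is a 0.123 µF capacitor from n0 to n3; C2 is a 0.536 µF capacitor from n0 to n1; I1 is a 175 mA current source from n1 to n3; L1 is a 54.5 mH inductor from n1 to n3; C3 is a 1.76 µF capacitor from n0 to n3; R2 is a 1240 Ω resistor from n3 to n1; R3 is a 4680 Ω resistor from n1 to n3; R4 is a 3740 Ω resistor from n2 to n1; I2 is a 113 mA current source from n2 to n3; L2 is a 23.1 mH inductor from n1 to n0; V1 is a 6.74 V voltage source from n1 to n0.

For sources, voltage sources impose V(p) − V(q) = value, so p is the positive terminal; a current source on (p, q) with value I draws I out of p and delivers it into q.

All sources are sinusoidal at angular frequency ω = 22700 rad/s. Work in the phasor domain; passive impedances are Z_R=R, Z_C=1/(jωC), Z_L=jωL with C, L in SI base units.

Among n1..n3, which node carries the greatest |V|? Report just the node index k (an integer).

2

Apply KCL at each of the 3 non-ground nodes and solve the resulting linear system.
Node n1: branches {C2, I1, L1, R2, R3, R4, L2, V1} → V_1 = 6.740+0.000j
Node n2: branches {R1, R4, I2} → V_2 = -223.4+0.000j
Node n3: branches {C1, I1, L1, C3, R2, R3, I2} → V_3 = 0.04111-7.031j
Source currents: i(V1)=-0.2490-0.07091j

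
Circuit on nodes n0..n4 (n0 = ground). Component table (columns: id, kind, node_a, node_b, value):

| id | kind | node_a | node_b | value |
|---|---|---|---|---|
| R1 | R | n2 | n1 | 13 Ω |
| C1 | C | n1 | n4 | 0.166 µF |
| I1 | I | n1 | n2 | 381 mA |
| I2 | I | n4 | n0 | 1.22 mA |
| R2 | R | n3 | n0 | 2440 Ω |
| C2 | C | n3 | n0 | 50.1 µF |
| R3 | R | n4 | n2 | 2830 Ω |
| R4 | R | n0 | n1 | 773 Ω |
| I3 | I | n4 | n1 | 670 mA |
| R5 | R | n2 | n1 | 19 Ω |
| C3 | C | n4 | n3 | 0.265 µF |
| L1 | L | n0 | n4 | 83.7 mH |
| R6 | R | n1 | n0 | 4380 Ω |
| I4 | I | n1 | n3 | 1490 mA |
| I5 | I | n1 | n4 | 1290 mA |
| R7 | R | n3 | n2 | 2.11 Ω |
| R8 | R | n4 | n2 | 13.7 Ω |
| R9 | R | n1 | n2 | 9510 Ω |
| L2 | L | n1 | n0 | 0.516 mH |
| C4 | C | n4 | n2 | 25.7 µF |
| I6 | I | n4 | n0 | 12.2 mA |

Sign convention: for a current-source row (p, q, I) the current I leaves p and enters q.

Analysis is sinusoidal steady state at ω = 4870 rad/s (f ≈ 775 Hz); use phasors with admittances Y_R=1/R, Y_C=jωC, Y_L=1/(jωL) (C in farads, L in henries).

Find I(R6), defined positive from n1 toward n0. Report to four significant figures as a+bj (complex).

Apply KCL at each of the 4 non-ground nodes and solve the resulting linear system.
Node n1: branches {R1, C1, I1, R4, I3, R5, R6, I4, I5, R9, L2} → V_1 = 0.8762-5.538j
Node n2: branches {R1, I1, R3, R5, R7, R8, R9, C4} → V_2 = 3.061-8.320j
Node n3: branches {R2, C2, C3, I4, R7} → V_3 = 1.532-9.090j
Node n4: branches {C1, I2, R3, I3, C3, L1, I5, R8, C4, I6} → V_4 = 5.274-12.03j

0.0002001-0.001264j A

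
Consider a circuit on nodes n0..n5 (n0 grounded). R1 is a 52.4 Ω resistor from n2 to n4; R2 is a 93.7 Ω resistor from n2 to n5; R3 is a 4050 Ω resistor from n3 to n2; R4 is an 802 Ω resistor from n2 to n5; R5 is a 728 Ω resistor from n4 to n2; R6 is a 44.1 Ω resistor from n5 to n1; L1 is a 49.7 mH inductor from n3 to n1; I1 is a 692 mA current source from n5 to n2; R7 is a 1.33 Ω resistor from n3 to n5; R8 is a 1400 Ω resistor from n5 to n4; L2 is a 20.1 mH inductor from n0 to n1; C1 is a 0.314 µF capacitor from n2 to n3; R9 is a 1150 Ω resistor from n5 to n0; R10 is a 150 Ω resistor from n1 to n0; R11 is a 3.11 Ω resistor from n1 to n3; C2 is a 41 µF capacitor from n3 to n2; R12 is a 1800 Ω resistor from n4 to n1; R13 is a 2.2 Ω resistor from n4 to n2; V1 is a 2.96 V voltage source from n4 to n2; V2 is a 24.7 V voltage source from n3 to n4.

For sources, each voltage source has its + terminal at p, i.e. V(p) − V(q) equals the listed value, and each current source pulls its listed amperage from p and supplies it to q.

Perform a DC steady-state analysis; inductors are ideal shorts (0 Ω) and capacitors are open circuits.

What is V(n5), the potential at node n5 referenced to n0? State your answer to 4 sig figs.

-1.319 V

MNA unknowns: 5 node voltages V₁..V_5 plus 4 source currents (L1, L2, V1, V2)
R1: Y=0.01908 on G[2,4]
R2: Y=0.01067 on G[2,5]
R3: Y=0.0002469 on G[3,2]
R4: Y=0.001247 on G[2,5]
R5: Y=0.001374 on G[4,2]
R6: Y=0.02268 on G[5,1]
L1: row V3−V1=0, i_L1 at 3,1
I1: z[5]−=0.692, z[2]+=0.692
R7: Y=0.7519 on G[3,5]
R8: Y=0.0007143 on G[5,4]
L2: row V0−V1=0, i_L2 at 0,1
C1: Y=0.000 on G[2,3]
R9: Y=0.0008696 on G[5,0]
R10: Y=0.006667 on G[1,0]
R11: Y=0.3215 on G[1,3]
C2: Y=0.000 on G[3,2]
R12: Y=0.0005556 on G[4,1]
R13: Y=0.4545 on G[4,2]
V1: row V4−V2=2.96, i_V1 at 4,2
V2: row V3−V4=24.7, i_V2 at 3,4
solve → V1=0.000, V2=-27.66, V3=0.000, V4=-24.70, V5=-1.319
aux → i_L1=0.04477, i_L2=-0.001147, i_V1=-2.419, i_V2=-1.043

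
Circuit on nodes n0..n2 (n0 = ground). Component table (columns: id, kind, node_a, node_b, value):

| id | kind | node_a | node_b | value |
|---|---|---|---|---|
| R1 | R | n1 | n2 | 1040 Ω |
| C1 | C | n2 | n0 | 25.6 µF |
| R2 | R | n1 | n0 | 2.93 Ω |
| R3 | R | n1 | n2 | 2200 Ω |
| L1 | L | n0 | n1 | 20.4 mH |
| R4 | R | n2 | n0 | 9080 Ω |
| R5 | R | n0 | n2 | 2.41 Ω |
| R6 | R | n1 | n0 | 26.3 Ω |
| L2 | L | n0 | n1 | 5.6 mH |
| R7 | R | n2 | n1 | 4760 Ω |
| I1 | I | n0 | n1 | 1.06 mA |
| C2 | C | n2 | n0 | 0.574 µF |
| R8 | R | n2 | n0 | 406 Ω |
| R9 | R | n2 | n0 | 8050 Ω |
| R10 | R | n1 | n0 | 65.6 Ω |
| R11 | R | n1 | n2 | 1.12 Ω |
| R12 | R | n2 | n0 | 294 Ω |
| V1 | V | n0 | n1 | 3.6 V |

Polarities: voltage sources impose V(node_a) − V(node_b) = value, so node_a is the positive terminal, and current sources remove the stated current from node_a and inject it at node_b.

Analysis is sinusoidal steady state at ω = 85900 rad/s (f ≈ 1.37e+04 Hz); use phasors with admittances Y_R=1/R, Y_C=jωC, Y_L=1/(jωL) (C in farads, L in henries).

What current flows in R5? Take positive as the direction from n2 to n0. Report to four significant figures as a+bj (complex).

-0.2590+0.4427j A

MNA unknowns: 2 node voltages V₁..V_2 plus 1 source current (V1)
R1: Y=0.0009615+0.000j on G[1,2]
C1: Y=0.000+2.199j on G[2,0]
R2: Y=0.3413+0.000j on G[1,0]
R3: Y=0.0004545+0.000j on G[1,2]
L1: Y=0.000-0.0005707j on G[0,1]
R4: Y=0.0001101+0.000j on G[2,0]
R5: Y=0.4149+0.000j on G[0,2]
R6: Y=0.03802+0.000j on G[1,0]
L2: Y=0.000-0.002079j on G[0,1]
R7: Y=0.0002101+0.000j on G[2,1]
I1: z[0]−=0.00106, z[1]+=0.00106
C2: Y=0.000+0.04931j on G[2,0]
R8: Y=0.002463+0.000j on G[2,0]
R9: Y=0.0001242+0.000j on G[2,0]
R10: Y=0.01524+0.000j on G[1,0]
R11: Y=0.8929+0.000j on G[1,2]
R12: Y=0.003401+0.000j on G[2,0]
V1: row V0−V1=3.6, i_V1 at 0,1
solve → V1=-3.600+0.000j, V2=-0.6243+1.067j
aux → i_V1=-4.083-0.9448j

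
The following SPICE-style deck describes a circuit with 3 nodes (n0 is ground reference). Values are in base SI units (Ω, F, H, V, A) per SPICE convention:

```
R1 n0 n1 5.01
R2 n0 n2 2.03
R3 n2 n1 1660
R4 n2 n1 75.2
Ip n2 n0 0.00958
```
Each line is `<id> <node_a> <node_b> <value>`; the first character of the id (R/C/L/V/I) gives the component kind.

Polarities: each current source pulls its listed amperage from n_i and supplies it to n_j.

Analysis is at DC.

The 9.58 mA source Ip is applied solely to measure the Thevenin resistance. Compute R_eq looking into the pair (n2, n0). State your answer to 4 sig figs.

R_eq = 1.978 Ω

Element admittances at DC:
  Y(R1) = 0.1996 S between n0,n1
  Y(R2) = 0.4926 S between n0,n2
  Y(R3) = 0.0006024 S between n2,n1
  Y(R4) = 0.01330 S between n2,n1
  Ip: injects 0.00958 A into n0 (from n2)
Assemble and solve the 2×2 MNA system:
  V(n1)=-0.001234  V(n2)=-0.01895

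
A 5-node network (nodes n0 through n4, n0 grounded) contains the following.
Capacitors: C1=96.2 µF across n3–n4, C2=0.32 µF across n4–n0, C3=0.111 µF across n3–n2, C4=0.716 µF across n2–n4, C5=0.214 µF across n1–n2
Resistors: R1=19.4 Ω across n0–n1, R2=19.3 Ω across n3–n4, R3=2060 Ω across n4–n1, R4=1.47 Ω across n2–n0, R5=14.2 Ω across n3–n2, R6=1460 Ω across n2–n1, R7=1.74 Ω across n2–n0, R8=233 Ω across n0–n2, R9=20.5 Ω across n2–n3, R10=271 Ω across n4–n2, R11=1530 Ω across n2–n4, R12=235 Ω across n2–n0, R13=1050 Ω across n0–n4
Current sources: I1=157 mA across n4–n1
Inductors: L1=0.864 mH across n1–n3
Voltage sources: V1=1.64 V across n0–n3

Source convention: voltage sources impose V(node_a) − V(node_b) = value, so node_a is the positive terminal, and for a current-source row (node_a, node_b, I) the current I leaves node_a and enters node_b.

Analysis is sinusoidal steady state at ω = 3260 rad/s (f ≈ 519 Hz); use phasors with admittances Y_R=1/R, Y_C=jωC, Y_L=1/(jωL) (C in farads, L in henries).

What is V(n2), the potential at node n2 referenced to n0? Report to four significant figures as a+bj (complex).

-0.1481-0.001947j V

Apply KCL at each of the 4 non-ground nodes and solve the resulting linear system.
Node n1: branches {R1, R3, R6, I1, L1, C5} → V_1 = -1.544+0.6702j
Node n2: branches {R4, R5, R6, C3, R7, C4, R8, R9, R10, R11, R12, C5} → V_2 = -0.1481-0.001947j
Node n3: branches {C1, R2, R5, C3, R9, L1, V1} → V_3 = -1.640+0.000j
Node n4: branches {C1, R2, R3, C2, C4, R10, R11, R13, I1} → V_4 = -1.706+0.4578j
Source currents: i(V1)=-0.2688+0.03074j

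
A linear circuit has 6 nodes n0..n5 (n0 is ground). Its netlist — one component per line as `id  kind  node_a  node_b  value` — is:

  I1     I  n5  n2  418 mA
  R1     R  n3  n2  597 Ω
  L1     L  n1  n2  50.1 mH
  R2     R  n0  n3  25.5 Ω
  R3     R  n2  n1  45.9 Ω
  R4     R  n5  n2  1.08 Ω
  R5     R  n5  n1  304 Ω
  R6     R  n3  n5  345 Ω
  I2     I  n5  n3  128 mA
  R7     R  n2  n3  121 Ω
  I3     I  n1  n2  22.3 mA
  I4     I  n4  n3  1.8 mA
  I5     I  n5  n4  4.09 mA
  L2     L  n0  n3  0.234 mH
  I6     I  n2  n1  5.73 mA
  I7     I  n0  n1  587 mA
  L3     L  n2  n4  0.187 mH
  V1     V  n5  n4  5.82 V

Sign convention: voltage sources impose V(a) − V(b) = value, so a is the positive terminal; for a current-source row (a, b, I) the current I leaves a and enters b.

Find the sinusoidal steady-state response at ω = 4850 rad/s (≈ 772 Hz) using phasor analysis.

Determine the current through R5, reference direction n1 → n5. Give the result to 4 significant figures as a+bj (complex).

Apply KCL at each of the 5 non-ground nodes and solve the resulting linear system.
Node n1: branches {L1, R3, R5, I3, I6, I7} → V_1 = 57.55+4.677j
Node n2: branches {I1, R1, L1, R3, R4, R7, I3, I6, L3} → V_2 = 34.94+1.380j
Node n3: branches {R1, R2, R6, I2, R7, I4, L2} → V_3 = 0.02959+0.6649j
Node n4: branches {I4, I5, L3, V1} → V_4 = 32.25-1.789j
Node n5: branches {I1, R4, R5, R6, I2, I5, V1} → V_5 = 38.07-1.789j
Source currents: i(V1)=-3.497+2.963j

0.06410+0.02127j A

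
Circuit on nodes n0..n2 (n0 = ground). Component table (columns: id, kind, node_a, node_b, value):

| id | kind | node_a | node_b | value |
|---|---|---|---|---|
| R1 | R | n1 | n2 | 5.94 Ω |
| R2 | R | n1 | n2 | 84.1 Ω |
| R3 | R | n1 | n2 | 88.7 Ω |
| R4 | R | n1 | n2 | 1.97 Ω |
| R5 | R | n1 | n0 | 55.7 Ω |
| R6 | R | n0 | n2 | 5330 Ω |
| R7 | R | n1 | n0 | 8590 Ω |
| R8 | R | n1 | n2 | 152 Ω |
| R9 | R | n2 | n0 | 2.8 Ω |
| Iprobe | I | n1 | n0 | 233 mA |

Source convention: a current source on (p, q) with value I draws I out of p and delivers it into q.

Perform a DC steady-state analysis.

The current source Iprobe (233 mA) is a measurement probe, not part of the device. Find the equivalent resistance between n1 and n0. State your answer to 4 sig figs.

R_eq = 3.917 Ω

Element admittances at DC:
  Y(R1) = 0.1684 S between n1,n2
  Y(R2) = 0.01189 S between n1,n2
  Y(R3) = 0.01127 S between n1,n2
  Y(R4) = 0.5076 S between n1,n2
  Y(R5) = 0.01795 S between n1,n0
  Y(R6) = 0.0001876 S between n0,n2
  Y(R7) = 0.0001164 S between n1,n0
  Y(R8) = 0.006579 S between n1,n2
  Y(R9) = 0.3571 S between n2,n0
  Iprobe: injects 0.233 A into n0 (from n1)
Assemble and solve the 2×2 MNA system:
  V(n1)=-0.9127  V(n2)=-0.6059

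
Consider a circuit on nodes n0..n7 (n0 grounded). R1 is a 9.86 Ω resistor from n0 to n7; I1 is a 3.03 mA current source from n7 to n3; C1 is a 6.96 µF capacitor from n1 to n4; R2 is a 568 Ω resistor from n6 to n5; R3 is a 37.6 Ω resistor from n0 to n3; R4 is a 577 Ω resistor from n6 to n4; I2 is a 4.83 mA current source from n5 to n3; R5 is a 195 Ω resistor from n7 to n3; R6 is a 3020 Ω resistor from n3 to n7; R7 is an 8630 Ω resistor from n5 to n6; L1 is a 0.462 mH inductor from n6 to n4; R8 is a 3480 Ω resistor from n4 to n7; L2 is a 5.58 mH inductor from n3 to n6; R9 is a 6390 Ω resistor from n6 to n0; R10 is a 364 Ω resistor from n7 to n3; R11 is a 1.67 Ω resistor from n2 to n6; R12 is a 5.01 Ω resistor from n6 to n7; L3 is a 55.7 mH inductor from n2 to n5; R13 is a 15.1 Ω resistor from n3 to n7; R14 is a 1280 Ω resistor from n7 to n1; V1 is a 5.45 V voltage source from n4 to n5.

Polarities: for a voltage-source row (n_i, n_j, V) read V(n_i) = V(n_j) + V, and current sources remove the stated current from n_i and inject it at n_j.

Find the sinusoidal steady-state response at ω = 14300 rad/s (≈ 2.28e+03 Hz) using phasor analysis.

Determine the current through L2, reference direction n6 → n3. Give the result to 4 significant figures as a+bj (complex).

-0.0002514+0.001287j A

Apply KCL at each of the 7 non-ground nodes and solve the resulting linear system.
Node n1: branches {C1, R14} → V_1 = 0.006089+0.02501j
Node n2: branches {R11, L3} → V_2 = -0.03948+0.001955j
Node n3: branches {I1, R3, I2, R5, R6, L2, R10, R13} → V_3 = 0.06316+0.01068j
Node n4: branches {C1, R4, L1, R8, V1} → V_4 = 0.006307+0.02483j
Node n5: branches {R2, I2, R7, L3, V1} → V_5 = -5.444+0.02483j
Node n6: branches {R2, R4, R7, L1, L2, R9, R11, R12} → V_6 = -0.03953-0.009376j
Node n7: branches {R1, I1, R5, R6, R8, R10, R12, R13, R14} → V_7 = -0.01650-0.002787j
Source currents: i(V1)=-0.005282+0.006849j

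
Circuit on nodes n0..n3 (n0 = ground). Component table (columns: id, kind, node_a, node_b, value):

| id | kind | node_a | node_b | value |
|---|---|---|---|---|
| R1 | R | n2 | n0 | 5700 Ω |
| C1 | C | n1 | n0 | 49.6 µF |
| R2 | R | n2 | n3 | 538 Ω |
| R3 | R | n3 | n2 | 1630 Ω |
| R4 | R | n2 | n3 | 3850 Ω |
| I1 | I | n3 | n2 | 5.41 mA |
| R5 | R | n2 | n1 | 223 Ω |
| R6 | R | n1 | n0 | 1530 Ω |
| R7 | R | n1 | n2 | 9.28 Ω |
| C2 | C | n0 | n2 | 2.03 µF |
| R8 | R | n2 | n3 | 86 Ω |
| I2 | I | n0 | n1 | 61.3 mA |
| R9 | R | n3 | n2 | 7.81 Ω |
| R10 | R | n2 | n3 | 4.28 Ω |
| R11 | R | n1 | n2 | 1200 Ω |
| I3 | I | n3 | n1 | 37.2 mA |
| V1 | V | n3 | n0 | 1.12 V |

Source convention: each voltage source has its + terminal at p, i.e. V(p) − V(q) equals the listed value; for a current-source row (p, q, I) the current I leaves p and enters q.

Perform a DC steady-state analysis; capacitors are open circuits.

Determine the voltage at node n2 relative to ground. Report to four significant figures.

Apply KCL at each of the 3 non-ground nodes and solve the resulting linear system.
Node n1: branches {C1, R5, R6, R7, I2, R11, I3} → V_1 = 2.250
Node n2: branches {R1, R2, R3, R4, I1, R5, R7, C2, R8, R9, R10, R11} → V_2 = 1.392
Node n3: branches {R2, R3, R4, I1, R8, R9, R10, I3, V1} → V_3 = 1.120
Source currents: i(V1)=0.05959

1.392 V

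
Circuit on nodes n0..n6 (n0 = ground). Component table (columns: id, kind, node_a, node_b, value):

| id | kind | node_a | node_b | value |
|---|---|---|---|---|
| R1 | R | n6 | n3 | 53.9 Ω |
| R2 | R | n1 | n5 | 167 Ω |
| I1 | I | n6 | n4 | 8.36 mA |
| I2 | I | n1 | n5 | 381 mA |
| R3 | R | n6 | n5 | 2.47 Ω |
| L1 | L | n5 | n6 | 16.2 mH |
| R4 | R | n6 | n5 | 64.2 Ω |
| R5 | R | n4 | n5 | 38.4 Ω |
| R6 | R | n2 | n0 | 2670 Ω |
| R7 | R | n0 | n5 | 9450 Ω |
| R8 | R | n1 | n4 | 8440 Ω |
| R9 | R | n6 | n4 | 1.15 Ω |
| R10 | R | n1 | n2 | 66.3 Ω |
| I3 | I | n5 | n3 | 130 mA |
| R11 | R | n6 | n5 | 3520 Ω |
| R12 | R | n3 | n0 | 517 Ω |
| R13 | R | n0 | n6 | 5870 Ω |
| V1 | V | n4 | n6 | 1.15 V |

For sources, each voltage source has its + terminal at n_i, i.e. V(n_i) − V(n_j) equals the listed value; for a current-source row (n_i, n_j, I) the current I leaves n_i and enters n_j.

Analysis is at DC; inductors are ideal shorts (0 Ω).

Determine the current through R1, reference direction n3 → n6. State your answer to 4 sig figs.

Apply KCL at each of the 6 non-ground nodes and solve the resulting linear system.
Node n1: branches {R2, I2, R8, R10} → V_1 = -55.18
Node n2: branches {R6, R10} → V_2 = -53.84
Node n3: branches {R1, I3, R12} → V_3 = 9.869
Node n4: branches {I1, R5, R8, R9, V1} → V_4 = 5.041
Node n5: branches {R2, I2, R3, L1, R4, R5, R7, I3, R11} → V_5 = 3.891
Node n6: branches {R1, I1, R3, L1, R4, R9, R11, R13, V1} → V_6 = 3.891
Source currents: i(L1)=-0.07316, i(V1)=-1.029

0.1109 A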